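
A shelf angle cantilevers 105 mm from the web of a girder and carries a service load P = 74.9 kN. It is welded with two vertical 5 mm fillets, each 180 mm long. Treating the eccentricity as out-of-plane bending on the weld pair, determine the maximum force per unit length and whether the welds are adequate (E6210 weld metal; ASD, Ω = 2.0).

f_max ≈ 757 N/mm; NOT adequate

E62XX → F_EXX = 620 MPa.
L_w = 2 × 180 = 360 mm; section modulus (unit throat) S = 2 × L²/6 = 10800 mm².
Direct shear f_v = P/L_w = 74.9×10³/360 = 208.1 N/mm.
Moment M = P × e = 74.9×10³ × 105 = 7864500 N·mm; bending f_b = M/S = 728.2 N/mm.
f_max = √(f_v² + f_b²) = √(208.1² + 728.2²) = 757.3 N/mm.
r_n/Ω = (1/2.0) × 0.6 × 620 × (0.707 × 5) = 657.5 N/mm → NOT adequate.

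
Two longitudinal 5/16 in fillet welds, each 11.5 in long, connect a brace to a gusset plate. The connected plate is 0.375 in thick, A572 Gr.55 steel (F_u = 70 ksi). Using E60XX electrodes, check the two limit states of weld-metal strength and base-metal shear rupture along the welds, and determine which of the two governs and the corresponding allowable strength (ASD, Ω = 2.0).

R_n/Ω ≈ 91.5 kips (weld metal governs)

E60XX → F_EXX = 60 ksi.
t_e = 0.707 × 0.3125 = 0.2209 in; L = 23 in.
Weld metal: R_n/Ω = (1/2.0) × 0.6 × 60 × 0.2209 × 23 = 91.47 kips.
Base metal (shear rupture): R_n/Ω = (1/2.0) × 0.6 × 70 × 0.375 × 23 = 181.1 kips.
Governing: weld metal.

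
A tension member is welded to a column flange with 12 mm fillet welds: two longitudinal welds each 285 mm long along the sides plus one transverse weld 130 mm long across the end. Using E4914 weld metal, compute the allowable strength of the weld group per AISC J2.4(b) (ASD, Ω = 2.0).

R_n/Ω ≈ 873 kN

E49XX → F_EXX = 490 MPa.
t_e = 0.707 × 12 = 8.484 mm.
R_nwl = 0.6 × 490 × 8.484 × 570 × 10⁻³ = 1422 kN (longitudinal, 2 welds).
R_nwt = 0.6 × 490 × 8.484 × 130 × 10⁻³ = 324.3 kN (transverse, base value).
(i) R_nwl + R_nwt = 1746 kN; (ii) 0.85 R_nwl + 1.5 R_nwt = 1695 kN.
R_n = max = 1746 kN [governs: (i)]; R_n/Ω = 873 kN.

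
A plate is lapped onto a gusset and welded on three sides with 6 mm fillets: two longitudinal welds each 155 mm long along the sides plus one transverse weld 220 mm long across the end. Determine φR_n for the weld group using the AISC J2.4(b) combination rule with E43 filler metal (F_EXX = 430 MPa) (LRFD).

t_e = 0.707 × 6 = 4.242 mm.
R_nwl = 0.6 × 430 × 4.242 × 310 × 10⁻³ = 339.3 kN (longitudinal, 2 welds).
R_nwt = 0.6 × 430 × 4.242 × 220 × 10⁻³ = 240.8 kN (transverse, base value).
(i) R_nwl + R_nwt = 580.1 kN; (ii) 0.85 R_nwl + 1.5 R_nwt = 649.5 kN.
R_n = max = 649.5 kN [governs: (ii)]; φR_n = 487.2 kN.

φR_n ≈ 487 kN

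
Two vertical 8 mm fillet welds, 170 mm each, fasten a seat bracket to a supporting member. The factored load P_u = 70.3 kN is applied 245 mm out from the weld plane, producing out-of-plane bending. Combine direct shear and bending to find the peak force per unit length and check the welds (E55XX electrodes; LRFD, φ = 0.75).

E55XX → F_EXX = 550 MPa.
L_w = 2 × 170 = 340 mm; section modulus (unit throat) S = 2 × L²/6 = 9633 mm².
Direct shear f_v = P/L_w = 70.3×10³/340 = 206.8 N/mm.
Moment M = P × e = 70.3×10³ × 245 = 17224000 N·mm; bending f_b = M/S = 1788 N/mm.
f_max = √(f_v² + f_b²) = √(206.8² + 1788²) = 1800 N/mm.
φr_n = 0.75 × 0.6 × 550 × (0.707 × 8) = 1400 N/mm → NOT adequate.

f_max ≈ 1800 N/mm; NOT adequate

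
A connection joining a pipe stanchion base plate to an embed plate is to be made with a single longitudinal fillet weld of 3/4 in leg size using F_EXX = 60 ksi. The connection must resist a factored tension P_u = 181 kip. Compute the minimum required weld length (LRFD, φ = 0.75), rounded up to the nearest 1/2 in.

Throat t_e = 0.707 × 0.75 = 0.5302 in.
φr_n = 0.75 × 0.6 × 60 × 0.5302 = 14.32 kip/in.
L_req = P_u / φr_n = 181 / 14.32 = 12.64 in total.
Round up → use L = 13 in.

L = 13 in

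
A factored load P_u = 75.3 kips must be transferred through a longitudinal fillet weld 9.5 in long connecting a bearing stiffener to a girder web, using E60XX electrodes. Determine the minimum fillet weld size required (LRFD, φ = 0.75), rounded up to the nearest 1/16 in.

w = 7/16 in

E60XX → F_EXX = 60 ksi.
Total weld length L = 9.5 in.
Required throat t_e = P_u / (φ × 0.6 F_EXX × L) = 75.3 / (0.75 × 0.6 × 60 × 9.5) = 0.2936 in.
Required leg w = t_e / 0.707 = 0.4152 in → use 7/16 in.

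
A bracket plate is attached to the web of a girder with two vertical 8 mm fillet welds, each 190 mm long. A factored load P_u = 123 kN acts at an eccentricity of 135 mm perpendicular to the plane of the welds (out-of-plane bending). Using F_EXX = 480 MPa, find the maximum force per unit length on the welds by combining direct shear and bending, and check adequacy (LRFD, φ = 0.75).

L_w = 2 × 190 = 380 mm; section modulus (unit throat) S = 2 × L²/6 = 12030 mm².
Direct shear f_v = P/L_w = 123×10³/380 = 323.7 N/mm.
Moment M = P × e = 123×10³ × 135 = 16605000 N·mm; bending f_b = M/S = 1380 N/mm.
f_max = √(f_v² + f_b²) = √(323.7² + 1380²) = 1417 N/mm.
φr_n = 0.75 × 0.6 × 480 × (0.707 × 8) = 1222 N/mm → NOT adequate.

f_max ≈ 1420 N/mm; NOT adequate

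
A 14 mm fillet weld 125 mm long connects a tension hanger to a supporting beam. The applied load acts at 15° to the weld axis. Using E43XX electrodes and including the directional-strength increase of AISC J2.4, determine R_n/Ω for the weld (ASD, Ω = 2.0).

R_n/Ω ≈ 170 kN

E43XX → F_EXX = 430 MPa.
t_e = 0.707 × 14 = 9.898 mm; A_we = 9.898 × 125 = 1237 mm².
Directional factor: 1.0 + 0.5 sin^1.5(15°) = 1.066.
F_nw = 0.6 × 430 × 1.066 = 275 MPa.
R_n/Ω = (275 × 1237) / 2.0 × 10⁻³ = 170.1 kN.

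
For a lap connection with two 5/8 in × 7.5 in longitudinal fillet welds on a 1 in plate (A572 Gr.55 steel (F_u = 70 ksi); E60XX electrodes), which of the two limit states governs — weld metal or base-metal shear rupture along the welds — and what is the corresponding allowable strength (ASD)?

E60XX → F_EXX = 60 ksi.
t_e = 0.707 × 0.625 = 0.4419 in; L = 15 in.
Weld metal: R_n/Ω = (1/2.0) × 0.6 × 60 × 0.4419 × 15 = 119.3 kips.
Base metal (shear rupture): R_n/Ω = (1/2.0) × 0.6 × 70 × 1 × 15 = 315 kips.
Governing: weld metal.

R_n/Ω ≈ 119 kips (weld metal governs)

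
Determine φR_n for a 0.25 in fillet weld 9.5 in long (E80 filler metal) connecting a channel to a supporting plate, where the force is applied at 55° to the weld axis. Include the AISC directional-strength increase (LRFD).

φR_n ≈ 82.9 kips

E80XX → F_EXX = 80 ksi.
t_e = 0.707 × 0.25 = 0.1767 in; A_we = 0.1767 × 9.5 = 1.679 in².
Directional factor: 1.0 + 0.5 sin^1.5(55°) = 1.371.
F_nw = 0.6 × 80 × 1.371 = 65.79 ksi.
φR_n = 0.75 × 65.79 × 1.679 = 82.86 kips.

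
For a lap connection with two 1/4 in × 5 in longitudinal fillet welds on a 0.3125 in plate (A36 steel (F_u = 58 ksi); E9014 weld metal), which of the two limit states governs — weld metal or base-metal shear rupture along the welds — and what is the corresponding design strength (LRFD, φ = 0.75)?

φR_n ≈ 71.6 kips (weld metal governs)

E90XX → F_EXX = 90 ksi.
t_e = 0.707 × 0.25 = 0.1767 in; L = 10 in.
Weld metal: φR_n = 0.75 × 0.6 × 90 × 0.1767 × 10 = 71.58 kips.
Base metal (shear rupture): φR_n = 0.75 × 0.6 × 58 × 0.3125 × 10 = 81.56 kips.
Governing: weld metal.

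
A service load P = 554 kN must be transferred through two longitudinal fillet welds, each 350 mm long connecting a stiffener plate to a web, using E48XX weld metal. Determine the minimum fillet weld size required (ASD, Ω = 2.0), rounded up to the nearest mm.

E48XX → F_EXX = 480 MPa.
Total weld length L = 700 mm.
Required throat t_e = P × Ω / (0.6 F_EXX × L) = 554 × 2.0 / (0.6 × 480 × 700 × 10⁻³) = 5.496 mm.
Required leg w = t_e / 0.707 = 7.774 mm → use 8 mm.

w = 8 mm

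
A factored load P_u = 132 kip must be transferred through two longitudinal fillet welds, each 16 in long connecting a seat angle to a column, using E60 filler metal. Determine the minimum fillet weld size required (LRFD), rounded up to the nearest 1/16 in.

E60XX → F_EXX = 60 ksi.
Total weld length L = 32 in.
Required throat t_e = P_u / (φ × 0.6 F_EXX × L) = 132 / (0.75 × 0.6 × 60 × 32) = 0.1528 in.
Required leg w = t_e / 0.707 = 0.2161 in → use 1/4 in.

w = 1/4 in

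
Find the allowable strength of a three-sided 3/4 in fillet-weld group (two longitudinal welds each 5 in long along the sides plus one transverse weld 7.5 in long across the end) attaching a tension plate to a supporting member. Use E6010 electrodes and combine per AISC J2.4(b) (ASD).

E60XX → F_EXX = 60 ksi.
t_e = 0.707 × 0.75 = 0.5302 in.
R_nwl = 0.6 × 60 × 0.5302 × 10 = 190.9 kips (longitudinal, 2 welds).
R_nwt = 0.6 × 60 × 0.5302 × 7.5 = 143.2 kips (transverse, base value).
(i) R_nwl + R_nwt = 334.1 kips; (ii) 0.85 R_nwl + 1.5 R_nwt = 377 kips.
R_n = max = 377 kips [governs: (ii)]; R_n/Ω = 188.5 kips.

R_n/Ω ≈ 189 kips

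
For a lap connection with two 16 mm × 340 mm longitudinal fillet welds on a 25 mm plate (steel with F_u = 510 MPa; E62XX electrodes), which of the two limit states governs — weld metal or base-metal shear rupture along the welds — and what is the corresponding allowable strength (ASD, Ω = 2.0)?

E62XX → F_EXX = 620 MPa.
t_e = 0.707 × 16 = 11.31 mm; L = 680 mm.
Weld metal: R_n/Ω = (1/2.0) × 0.6 × 620 × 11.31 × 680 × 10⁻³ = 1431 kN.
Base metal (shear rupture): R_n/Ω = (1/2.0) × 0.6 × 510 × 25 × 680 × 10⁻³ = 2601 kN.
Governing: weld metal.

R_n/Ω ≈ 1430 kN (weld metal governs)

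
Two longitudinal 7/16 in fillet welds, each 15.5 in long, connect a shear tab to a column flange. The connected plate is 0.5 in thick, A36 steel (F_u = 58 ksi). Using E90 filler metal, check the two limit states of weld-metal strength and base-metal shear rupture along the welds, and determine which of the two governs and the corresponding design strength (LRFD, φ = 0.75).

φR_n ≈ 388 kips (weld metal governs)

E90XX → F_EXX = 90 ksi.
t_e = 0.707 × 0.4375 = 0.3093 in; L = 31 in.
Weld metal: φR_n = 0.75 × 0.6 × 90 × 0.3093 × 31 = 388.3 kips.
Base metal (shear rupture): φR_n = 0.75 × 0.6 × 58 × 0.5 × 31 = 404.5 kips.
Governing: weld metal.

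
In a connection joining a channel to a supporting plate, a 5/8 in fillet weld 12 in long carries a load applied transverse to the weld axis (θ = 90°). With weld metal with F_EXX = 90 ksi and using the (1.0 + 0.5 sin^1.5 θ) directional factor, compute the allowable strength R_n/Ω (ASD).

t_e = 0.707 × 0.625 = 0.4419 in; A_we = 0.4419 × 12 = 5.302 in².
Directional factor: 1.0 + 0.5 sin^1.5(90°) = 1.5.
F_nw = 0.6 × 90 × 1.5 = 81 ksi.
R_n/Ω = (81 × 5.302) / 2.0 = 214.8 kips.

R_n/Ω ≈ 215 kips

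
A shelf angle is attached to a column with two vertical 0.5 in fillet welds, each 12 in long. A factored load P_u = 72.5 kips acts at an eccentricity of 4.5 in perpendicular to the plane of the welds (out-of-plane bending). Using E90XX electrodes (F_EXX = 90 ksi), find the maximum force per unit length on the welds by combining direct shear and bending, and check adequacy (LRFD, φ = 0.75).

L_w = 2 × 12 = 24 in; section modulus (unit throat) S = 2 × L²/6 = 48 in².
Direct shear f_v = P/L_w = 72.5/24 = 3.021 kip/in.
Moment M = P × e = 72.5 × 4.5 = 326.25 kip·in; bending f_b = M/S = 6.797 kip/in.
f_max = √(f_v² + f_b²) = √(3.021² + 6.797²) = 7.438 kip/in.
φr_n = 0.75 × 0.6 × 90 × (0.707 × 0.5) = 14.32 kip/in → adequate.

f_max ≈ 7.44 kip/in; adequate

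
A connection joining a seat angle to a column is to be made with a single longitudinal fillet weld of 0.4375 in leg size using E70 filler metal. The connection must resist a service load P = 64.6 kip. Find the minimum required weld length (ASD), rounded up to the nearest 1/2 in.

E70XX → F_EXX = 70 ksi.
Throat t_e = 0.707 × 0.4375 = 0.3093 in.
r_n/Ω = (0.6 × 70 × 0.3093) / 2.0 = 6.496 kip/in.
L_req = P / (r_n/Ω) = 64.6 / 6.496 = 9.945 in total.
Round up → use L = 10 in.

L = 10 in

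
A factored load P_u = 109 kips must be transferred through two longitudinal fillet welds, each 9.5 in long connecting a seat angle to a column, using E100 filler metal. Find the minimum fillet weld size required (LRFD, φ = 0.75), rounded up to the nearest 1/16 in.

w = 3/16 in

E100XX → F_EXX = 100 ksi.
Total weld length L = 19 in.
Required throat t_e = P_u / (φ × 0.6 F_EXX × L) = 109 / (0.75 × 0.6 × 100 × 19) = 0.1275 in.
Required leg w = t_e / 0.707 = 0.1803 in → use 3/16 in.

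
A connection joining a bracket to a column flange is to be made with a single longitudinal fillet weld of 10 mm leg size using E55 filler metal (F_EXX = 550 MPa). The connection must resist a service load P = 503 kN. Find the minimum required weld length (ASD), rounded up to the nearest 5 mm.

L = 435 mm

Throat t_e = 0.707 × 10 = 7.07 mm.
r_n/Ω = (0.6 × 550 × 7.07) / 2.0 = 1167 N/mm = 1.167 kN/mm.
L_req = P / (r_n/Ω) = 503 / 1.167 = 431.2 mm total.
Round up → use L = 435 mm.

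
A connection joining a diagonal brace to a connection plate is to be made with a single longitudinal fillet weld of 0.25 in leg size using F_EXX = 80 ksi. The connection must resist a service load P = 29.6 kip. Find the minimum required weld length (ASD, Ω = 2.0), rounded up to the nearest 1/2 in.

L = 7 in

Throat t_e = 0.707 × 0.25 = 0.1767 in.
r_n/Ω = (0.6 × 80 × 0.1767) / 2.0 = 4.242 kip/in.
L_req = P / (r_n/Ω) = 29.6 / 4.242 = 6.978 in total.
Round up → use L = 7 in.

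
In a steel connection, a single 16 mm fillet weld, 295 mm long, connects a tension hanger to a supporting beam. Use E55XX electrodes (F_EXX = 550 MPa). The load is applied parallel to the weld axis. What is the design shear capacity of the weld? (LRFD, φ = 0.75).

φR_n ≈ 826 kN

Effective throat t_e = 0.707 × 16 = 11.31 mm.
Total length L = 295 mm; A_we = 11.31 × 295 = 3337 mm².
F_nw = 0.6 F_EXX = 0.6 × 550 = 330 MPa.
φR_n = 0.75 × 330 × 3337 × 10⁻³ = 825.9 kN.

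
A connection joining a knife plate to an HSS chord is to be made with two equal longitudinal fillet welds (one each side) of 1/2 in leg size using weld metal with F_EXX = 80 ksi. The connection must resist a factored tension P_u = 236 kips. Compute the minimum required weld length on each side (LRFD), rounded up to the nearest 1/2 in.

Throat t_e = 0.707 × 0.5 = 0.3535 in.
φr_n = 0.75 × 0.6 × 80 × 0.3535 = 12.73 kips/in.
L_req = P_u / φr_n = 236 / 12.73 = 18.54 in total.
Per side: 18.54 / 2 = 9.272 in.
Round up → use L = 9.5 in on each side.

L = 9.5 in on each side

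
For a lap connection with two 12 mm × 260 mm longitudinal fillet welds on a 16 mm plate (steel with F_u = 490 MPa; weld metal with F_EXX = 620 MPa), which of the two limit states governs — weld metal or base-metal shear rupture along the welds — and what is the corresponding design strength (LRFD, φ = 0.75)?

φR_n ≈ 1230 kN (weld metal governs)

t_e = 0.707 × 12 = 8.484 mm; L = 520 mm.
Weld metal: φR_n = 0.75 × 0.6 × 620 × 8.484 × 520 × 10⁻³ = 1231 kN.
Base metal (shear rupture): φR_n = 0.75 × 0.6 × 490 × 16 × 520 × 10⁻³ = 1835 kN.
Governing: weld metal.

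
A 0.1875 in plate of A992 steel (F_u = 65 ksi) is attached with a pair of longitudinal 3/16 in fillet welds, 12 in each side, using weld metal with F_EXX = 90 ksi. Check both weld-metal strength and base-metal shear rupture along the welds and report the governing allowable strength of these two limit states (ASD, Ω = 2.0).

R_n/Ω ≈ 85.9 kip (weld metal governs)

t_e = 0.707 × 0.1875 = 0.1326 in; L = 24 in.
Weld metal: R_n/Ω = (1/2.0) × 0.6 × 90 × 0.1326 × 24 = 85.9 kip.
Base metal (shear rupture): R_n/Ω = (1/2.0) × 0.6 × 65 × 0.1875 × 24 = 87.75 kip.
Governing: weld metal.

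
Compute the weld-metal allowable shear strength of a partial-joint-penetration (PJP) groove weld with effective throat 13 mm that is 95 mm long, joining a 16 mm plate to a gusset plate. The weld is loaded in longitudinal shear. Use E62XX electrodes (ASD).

E62XX → F_EXX = 620 MPa.
Effective throat (given) t_e = 13 mm.
A_we = 13 × 95 = 1235 mm².
F_nw = 0.6 F_EXX = 372 MPa.
R_n/Ω = (372 × 1235) / 2.0 × 10⁻³ = 229.7 kN.

R_n/Ω ≈ 230 kN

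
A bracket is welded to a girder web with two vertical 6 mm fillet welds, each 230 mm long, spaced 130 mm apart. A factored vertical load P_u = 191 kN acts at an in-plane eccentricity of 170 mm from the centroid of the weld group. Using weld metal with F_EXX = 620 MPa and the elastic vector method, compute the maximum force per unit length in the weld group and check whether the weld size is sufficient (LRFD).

Total weld length L_w = 460 mm. Treat welds as unit-width lines.
Polar moment about centroid: J = 2[d³/12 + d(b/2)²] = 2[230³/12 + 230×65²] = 3971000 mm³.
Direct shear f_v = P/L_w = 191×10³ / 460 = 415.2 N/mm (vertical).
Torsion M = P·e = 191×10³ × 170 = 32470000 N·mm.
Critical point at (x, y) = (65, 115) from centroid. f_tx = M·y/J = 940.3 N/mm; f_ty = M·x/J = 531.4 N/mm.
Resultant f_max = √[f_tx² + (f_v + f_ty)²] = √[940.3² + (415.2 + 531.4)²] = 1334 N/mm.
Capacity per unit length: φr_n = 0.75 × 0.6 × 620 × (0.707 × 6) = 1184 N/mm.
1334 > 1184 → NOT adequate.

f_max ≈ 1330 N/mm; NOT adequate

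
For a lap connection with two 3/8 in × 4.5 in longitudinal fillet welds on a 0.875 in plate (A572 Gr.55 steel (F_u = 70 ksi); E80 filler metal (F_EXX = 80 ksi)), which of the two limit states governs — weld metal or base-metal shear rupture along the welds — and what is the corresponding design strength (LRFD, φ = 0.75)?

φR_n ≈ 85.9 kip (weld metal governs)

t_e = 0.707 × 0.375 = 0.2651 in; L = 9 in.
Weld metal: φR_n = 0.75 × 0.6 × 80 × 0.2651 × 9 = 85.9 kip.
Base metal (shear rupture): φR_n = 0.75 × 0.6 × 70 × 0.875 × 9 = 248.1 kip.
Governing: weld metal.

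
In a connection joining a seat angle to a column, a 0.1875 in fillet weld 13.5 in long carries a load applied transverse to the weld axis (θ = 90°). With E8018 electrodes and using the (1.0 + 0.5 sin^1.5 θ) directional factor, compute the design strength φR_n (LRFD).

φR_n ≈ 96.6 kips

E80XX → F_EXX = 80 ksi.
t_e = 0.707 × 0.1875 = 0.1326 in; A_we = 0.1326 × 13.5 = 1.79 in².
Directional factor: 1.0 + 0.5 sin^1.5(90°) = 1.5.
F_nw = 0.6 × 80 × 1.5 = 72 ksi.
φR_n = 0.75 × 72 × 1.79 = 96.64 kips.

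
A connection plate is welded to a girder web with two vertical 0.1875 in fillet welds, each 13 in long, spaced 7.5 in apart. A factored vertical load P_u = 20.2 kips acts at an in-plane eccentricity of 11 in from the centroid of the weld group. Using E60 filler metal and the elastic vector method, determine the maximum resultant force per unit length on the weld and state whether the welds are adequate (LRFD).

E60XX → F_EXX = 60 ksi.
Total weld length L_w = 26 in. Treat welds as unit-width lines.
Polar moment about centroid: J = 2[d³/12 + d(b/2)²] = 2[13³/12 + 13×3.75²] = 731.8 in³.
Direct shear f_v = P/L_w = 20.2 / 26 = 0.7769 kip/in (vertical).
Torsion M = P·e = 20.2 × 11 = 222.2 kip·in.
Critical point at (x, y) = (3.75, 6.5) from centroid. f_tx = M·y/J = 1.974 kip/in; f_ty = M·x/J = 1.139 kip/in.
Resultant f_max = √[f_tx² + (f_v + f_ty)²] = √[1.974² + (0.7769 + 1.139)²] = 2.75 kip/in.
Capacity per unit length: φr_n = 0.75 × 0.6 × 60 × (0.707 × 0.1875) = 3.579 kip/in.
2.75 ≤ 3.579 → adequate.

f_max ≈ 2.75 kip/in; adequate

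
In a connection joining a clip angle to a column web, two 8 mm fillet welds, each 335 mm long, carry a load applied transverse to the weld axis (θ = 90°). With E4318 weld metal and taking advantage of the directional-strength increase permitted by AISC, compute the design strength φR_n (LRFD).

φR_n ≈ 1100 kN

E43XX → F_EXX = 430 MPa.
t_e = 0.707 × 8 = 5.656 mm; A_we = 5.656 × 670 = 3790 mm².
Directional factor: 1.0 + 0.5 sin^1.5(90°) = 1.5.
F_nw = 0.6 × 430 × 1.5 = 387 MPa.
φR_n = 0.75 × 387 × 3790 × 10⁻³ = 1100 kN.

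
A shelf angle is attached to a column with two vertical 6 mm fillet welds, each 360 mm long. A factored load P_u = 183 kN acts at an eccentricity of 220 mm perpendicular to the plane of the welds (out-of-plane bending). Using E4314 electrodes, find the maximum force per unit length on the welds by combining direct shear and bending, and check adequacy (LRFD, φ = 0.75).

E43XX → F_EXX = 430 MPa.
L_w = 2 × 360 = 720 mm; section modulus (unit throat) S = 2 × L²/6 = 43200 mm².
Direct shear f_v = P/L_w = 183×10³/720 = 254.2 N/mm.
Moment M = P × e = 183×10³ × 220 = 40260000 N·mm; bending f_b = M/S = 931.9 N/mm.
f_max = √(f_v² + f_b²) = √(254.2² + 931.9²) = 966 N/mm.
φr_n = 0.75 × 0.6 × 430 × (0.707 × 6) = 820.8 N/mm → NOT adequate.

f_max ≈ 966 N/mm; NOT adequate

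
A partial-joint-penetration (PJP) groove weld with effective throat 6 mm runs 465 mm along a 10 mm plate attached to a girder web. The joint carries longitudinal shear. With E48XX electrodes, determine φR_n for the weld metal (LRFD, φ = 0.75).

E48XX → F_EXX = 480 MPa.
Effective throat (given) t_e = 6 mm.
A_we = 6 × 465 = 2790 mm².
F_nw = 0.6 F_EXX = 288 MPa.
φR_n = 0.75 × 288 × 2790 × 10⁻³ = 602.6 kN.

φR_n ≈ 603 kN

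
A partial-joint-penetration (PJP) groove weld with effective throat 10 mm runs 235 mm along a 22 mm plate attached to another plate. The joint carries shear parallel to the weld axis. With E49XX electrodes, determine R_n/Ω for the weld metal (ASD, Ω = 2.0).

E49XX → F_EXX = 490 MPa.
Effective throat (given) t_e = 10 mm.
A_we = 10 × 235 = 2350 mm².
F_nw = 0.6 F_EXX = 294 MPa.
R_n/Ω = (294 × 2350) / 2.0 × 10⁻³ = 345.4 kN.

R_n/Ω ≈ 345 kN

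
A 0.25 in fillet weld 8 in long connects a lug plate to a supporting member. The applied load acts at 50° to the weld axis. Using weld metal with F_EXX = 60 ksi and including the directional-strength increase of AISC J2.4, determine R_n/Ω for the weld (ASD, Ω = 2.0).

R_n/Ω ≈ 34 kip

t_e = 0.707 × 0.25 = 0.1767 in; A_we = 0.1767 × 8 = 1.414 in².
Directional factor: 1.0 + 0.5 sin^1.5(50°) = 1.335.
F_nw = 0.6 × 60 × 1.335 = 48.07 ksi.
R_n/Ω = (48.07 × 1.414) / 2.0 = 33.98 kip.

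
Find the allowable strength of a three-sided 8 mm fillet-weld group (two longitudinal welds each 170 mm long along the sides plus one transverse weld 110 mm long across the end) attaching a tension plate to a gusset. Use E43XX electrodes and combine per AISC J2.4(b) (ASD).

E43XX → F_EXX = 430 MPa.
t_e = 0.707 × 8 = 5.656 mm.
R_nwl = 0.6 × 430 × 5.656 × 340 × 10⁻³ = 496.1 kN (longitudinal, 2 welds).
R_nwt = 0.6 × 430 × 5.656 × 110 × 10⁻³ = 160.5 kN (transverse, base value).
(i) R_nwl + R_nwt = 656.7 kN; (ii) 0.85 R_nwl + 1.5 R_nwt = 662.5 kN.
R_n = max = 662.5 kN [governs: (ii)]; R_n/Ω = 331.2 kN.

R_n/Ω ≈ 331 kN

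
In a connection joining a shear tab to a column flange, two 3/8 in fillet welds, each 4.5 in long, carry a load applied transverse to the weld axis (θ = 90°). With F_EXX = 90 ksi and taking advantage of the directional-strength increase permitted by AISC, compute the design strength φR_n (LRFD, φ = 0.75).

φR_n ≈ 145 kips

t_e = 0.707 × 0.375 = 0.2651 in; A_we = 0.2651 × 9 = 2.386 in².
Directional factor: 1.0 + 0.5 sin^1.5(90°) = 1.5.
F_nw = 0.6 × 90 × 1.5 = 81 ksi.
φR_n = 0.75 × 81 × 2.386 = 145 kips.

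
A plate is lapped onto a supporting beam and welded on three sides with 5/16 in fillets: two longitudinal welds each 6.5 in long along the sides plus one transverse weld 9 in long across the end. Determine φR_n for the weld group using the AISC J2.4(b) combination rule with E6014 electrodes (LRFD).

E60XX → F_EXX = 60 ksi.
t_e = 0.707 × 0.3125 = 0.2209 in.
R_nwl = 0.6 × 60 × 0.2209 × 13 = 103.4 kip (longitudinal, 2 welds).
R_nwt = 0.6 × 60 × 0.2209 × 9 = 71.58 kip (transverse, base value).
(i) R_nwl + R_nwt = 175 kip; (ii) 0.85 R_nwl + 1.5 R_nwt = 195.3 kip.
R_n = max = 195.3 kip [governs: (ii)]; φR_n = 146.4 kip.

φR_n ≈ 146 kip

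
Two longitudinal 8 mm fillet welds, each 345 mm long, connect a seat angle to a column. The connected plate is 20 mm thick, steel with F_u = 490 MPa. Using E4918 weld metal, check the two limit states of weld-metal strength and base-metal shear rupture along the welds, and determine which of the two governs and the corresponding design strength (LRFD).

E49XX → F_EXX = 490 MPa.
t_e = 0.707 × 8 = 5.656 mm; L = 690 mm.
Weld metal: φR_n = 0.75 × 0.6 × 490 × 5.656 × 690 × 10⁻³ = 860.5 kN.
Base metal (shear rupture): φR_n = 0.75 × 0.6 × 490 × 20 × 690 × 10⁻³ = 3043 kN.
Governing: weld metal.

φR_n ≈ 861 kN (weld metal governs)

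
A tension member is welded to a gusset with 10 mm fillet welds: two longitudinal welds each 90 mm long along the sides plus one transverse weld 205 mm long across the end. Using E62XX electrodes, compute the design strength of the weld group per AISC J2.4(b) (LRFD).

E62XX → F_EXX = 620 MPa.
t_e = 0.707 × 10 = 7.07 mm.
R_nwl = 0.6 × 620 × 7.07 × 180 × 10⁻³ = 473.4 kN (longitudinal, 2 welds).
R_nwt = 0.6 × 620 × 7.07 × 205 × 10⁻³ = 539.2 kN (transverse, base value).
(i) R_nwl + R_nwt = 1013 kN; (ii) 0.85 R_nwl + 1.5 R_nwt = 1211 kN.
R_n = max = 1211 kN [governs: (ii)]; φR_n = 908.4 kN.

φR_n ≈ 908 kN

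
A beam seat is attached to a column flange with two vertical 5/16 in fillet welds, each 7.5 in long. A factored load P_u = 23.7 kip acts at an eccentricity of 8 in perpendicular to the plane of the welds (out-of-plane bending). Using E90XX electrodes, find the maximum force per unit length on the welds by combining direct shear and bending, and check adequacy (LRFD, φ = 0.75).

f_max ≈ 10.2 kip/in; NOT adequate

E90XX → F_EXX = 90 ksi.
L_w = 2 × 7.5 = 15 in; section modulus (unit throat) S = 2 × L²/6 = 18.75 in².
Direct shear f_v = P/L_w = 23.7/15 = 1.58 kip/in.
Moment M = P × e = 23.7 × 8 = 189.6 kip·in; bending f_b = M/S = 10.11 kip/in.
f_max = √(f_v² + f_b²) = √(1.58² + 10.11²) = 10.23 kip/in.
φr_n = 0.75 × 0.6 × 90 × (0.707 × 0.3125) = 8.948 kip/in → NOT adequate.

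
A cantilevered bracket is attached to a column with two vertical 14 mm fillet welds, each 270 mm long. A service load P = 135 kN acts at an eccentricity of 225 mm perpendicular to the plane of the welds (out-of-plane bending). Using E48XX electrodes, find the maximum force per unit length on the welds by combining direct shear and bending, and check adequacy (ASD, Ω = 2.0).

f_max ≈ 1270 N/mm; adequate

E48XX → F_EXX = 480 MPa.
L_w = 2 × 270 = 540 mm; section modulus (unit throat) S = 2 × L²/6 = 24300 mm².
Direct shear f_v = P/L_w = 135×10³/540 = 250 N/mm.
Moment M = P × e = 135×10³ × 225 = 30375000 N·mm; bending f_b = M/S = 1250 N/mm.
f_max = √(f_v² + f_b²) = √(250² + 1250²) = 1275 N/mm.
r_n/Ω = (1/2.0) × 0.6 × 480 × (0.707 × 14) = 1425 N/mm → adequate.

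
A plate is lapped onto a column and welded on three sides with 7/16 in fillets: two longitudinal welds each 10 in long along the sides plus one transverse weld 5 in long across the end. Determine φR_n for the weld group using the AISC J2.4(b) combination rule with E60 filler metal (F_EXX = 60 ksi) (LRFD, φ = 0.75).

t_e = 0.707 × 0.4375 = 0.3093 in.
R_nwl = 0.6 × 60 × 0.3093 × 20 = 222.7 kip (longitudinal, 2 welds).
R_nwt = 0.6 × 60 × 0.3093 × 5 = 55.68 kip (transverse, base value).
(i) R_nwl + R_nwt = 278.4 kip; (ii) 0.85 R_nwl + 1.5 R_nwt = 272.8 kip.
R_n = max = 278.4 kip [governs: (i)]; φR_n = 208.8 kip.

φR_n ≈ 209 kip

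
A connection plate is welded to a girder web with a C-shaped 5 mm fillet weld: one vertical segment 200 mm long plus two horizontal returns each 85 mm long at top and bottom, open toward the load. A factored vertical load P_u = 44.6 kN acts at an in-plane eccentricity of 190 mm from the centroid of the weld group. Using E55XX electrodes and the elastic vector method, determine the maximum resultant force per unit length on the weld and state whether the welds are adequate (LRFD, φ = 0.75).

E55XX → F_EXX = 550 MPa.
Total weld length L_w = 370 mm. Treat welds as unit-width lines.
Centroid: x̄ = 2×85×42.5 / 370 = 19.53 mm from the vertical weld.
Polar moment about centroid: J = I_x + I_y = [200³/12 + 2×85×100²] + [200×19.53² + 2(85³/12 + 85×22.97²)] = 2635000 mm³.
Direct shear f_v = P/L_w = 44.6×10³ / 370 = 120.5 N/mm (vertical).
Torsion M = P·e = 44.6×10³ × 190 = 8474000 N·mm.
Critical point at (x, y) = (65.47, 100) from centroid. f_tx = M·y/J = 321.6 N/mm; f_ty = M·x/J = 210.6 N/mm.
Resultant f_max = √[f_tx² + (f_v + f_ty)²] = √[321.6² + (120.5 + 210.6)²] = 461.6 N/mm.
Capacity per unit length: φr_n = 0.75 × 0.6 × 550 × (0.707 × 5) = 874.9 N/mm.
461.6 ≤ 874.9 → adequate.

f_max ≈ 462 N/mm; adequate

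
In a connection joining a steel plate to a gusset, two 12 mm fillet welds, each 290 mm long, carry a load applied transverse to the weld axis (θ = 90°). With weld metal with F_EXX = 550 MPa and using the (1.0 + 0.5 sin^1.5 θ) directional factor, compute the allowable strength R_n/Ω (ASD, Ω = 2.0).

R_n/Ω ≈ 1220 kN

t_e = 0.707 × 12 = 8.484 mm; A_we = 8.484 × 580 = 4921 mm².
Directional factor: 1.0 + 0.5 sin^1.5(90°) = 1.5.
F_nw = 0.6 × 550 × 1.5 = 495 MPa.
R_n/Ω = (495 × 4921) / 2.0 × 10⁻³ = 1218 kN.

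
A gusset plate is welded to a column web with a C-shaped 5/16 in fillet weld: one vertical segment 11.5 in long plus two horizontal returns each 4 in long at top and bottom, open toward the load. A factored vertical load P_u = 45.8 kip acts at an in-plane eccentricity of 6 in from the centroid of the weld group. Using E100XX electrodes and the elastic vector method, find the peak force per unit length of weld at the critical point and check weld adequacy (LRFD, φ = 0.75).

E100XX → F_EXX = 100 ksi.
Total weld length L_w = 19.5 in. Treat welds as unit-width lines.
Centroid: x̄ = 2×4×2 / 19.5 = 0.8205 in from the vertical weld.
Polar moment about centroid: J = I_x + I_y = [11.5³/12 + 2×4×5.75²] + [11.5×0.8205² + 2(4³/12 + 4×1.179²)] = 420.8 in³.
Direct shear f_v = P/L_w = 45.8 / 19.5 = 2.349 kip/in (vertical).
Torsion M = P·e = 45.8 × 6 = 274.8 kip·in.
Critical point at (x, y) = (3.179, 5.75) from centroid. f_tx = M·y/J = 3.755 kip/in; f_ty = M·x/J = 2.076 kip/in.
Resultant f_max = √[f_tx² + (f_v + f_ty)²] = √[3.755² + (2.349 + 2.076)²] = 5.804 kip/in.
Capacity per unit length: φr_n = 0.75 × 0.6 × 100 × (0.707 × 0.3125) = 9.942 kip/in.
5.804 ≤ 9.942 → adequate.

f_max ≈ 5.8 kip/in; adequate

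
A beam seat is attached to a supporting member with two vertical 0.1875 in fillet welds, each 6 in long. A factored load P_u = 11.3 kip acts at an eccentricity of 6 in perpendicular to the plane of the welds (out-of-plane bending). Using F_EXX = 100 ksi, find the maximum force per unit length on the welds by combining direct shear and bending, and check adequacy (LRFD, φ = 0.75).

L_w = 2 × 6 = 12 in; section modulus (unit throat) S = 2 × L²/6 = 12 in².
Direct shear f_v = P/L_w = 11.3/12 = 0.9417 kip/in.
Moment M = P × e = 11.3 × 6 = 67.8 kip·in; bending f_b = M/S = 5.65 kip/in.
f_max = √(f_v² + f_b²) = √(0.9417² + 5.65²) = 5.728 kip/in.
φr_n = 0.75 × 0.6 × 100 × (0.707 × 0.1875) = 5.965 kip/in → adequate.

f_max ≈ 5.73 kip/in; adequate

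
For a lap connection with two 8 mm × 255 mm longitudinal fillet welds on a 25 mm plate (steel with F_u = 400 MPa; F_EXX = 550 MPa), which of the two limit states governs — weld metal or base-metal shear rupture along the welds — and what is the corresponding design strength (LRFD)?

φR_n ≈ 714 kN (weld metal governs)

t_e = 0.707 × 8 = 5.656 mm; L = 510 mm.
Weld metal: φR_n = 0.75 × 0.6 × 550 × 5.656 × 510 × 10⁻³ = 713.9 kN.
Base metal (shear rupture): φR_n = 0.75 × 0.6 × 400 × 25 × 510 × 10⁻³ = 2295 kN.
Governing: weld metal.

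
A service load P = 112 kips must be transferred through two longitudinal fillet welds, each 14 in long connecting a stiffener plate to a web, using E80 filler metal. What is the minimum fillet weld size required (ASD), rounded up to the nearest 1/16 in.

E80XX → F_EXX = 80 ksi.
Total weld length L = 28 in.
Required throat t_e = P × Ω / (0.6 F_EXX × L) = 112 × 2.0 / (0.6 × 80 × 28) = 0.1667 in.
Required leg w = t_e / 0.707 = 0.2357 in → use 1/4 in.

w = 1/4 in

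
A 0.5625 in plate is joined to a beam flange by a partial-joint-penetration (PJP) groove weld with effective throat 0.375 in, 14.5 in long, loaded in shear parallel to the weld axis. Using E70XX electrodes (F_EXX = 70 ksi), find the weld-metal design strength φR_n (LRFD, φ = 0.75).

φR_n ≈ 171 kips

Effective throat (given) t_e = 0.375 in.
A_we = 0.375 × 14.5 = 5.438 in².
F_nw = 0.6 F_EXX = 42 ksi.
φR_n = 0.75 × 42 × 5.438 = 171.3 kips.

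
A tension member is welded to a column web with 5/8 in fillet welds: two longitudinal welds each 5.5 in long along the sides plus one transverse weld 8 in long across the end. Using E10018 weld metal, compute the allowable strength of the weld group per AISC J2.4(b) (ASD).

R_n/Ω ≈ 283 kip

E100XX → F_EXX = 100 ksi.
t_e = 0.707 × 0.625 = 0.4419 in.
R_nwl = 0.6 × 100 × 0.4419 × 11 = 291.6 kip (longitudinal, 2 welds).
R_nwt = 0.6 × 100 × 0.4419 × 8 = 212.1 kip (transverse, base value).
(i) R_nwl + R_nwt = 503.7 kip; (ii) 0.85 R_nwl + 1.5 R_nwt = 566 kip.
R_n = max = 566 kip [governs: (ii)]; R_n/Ω = 283 kip.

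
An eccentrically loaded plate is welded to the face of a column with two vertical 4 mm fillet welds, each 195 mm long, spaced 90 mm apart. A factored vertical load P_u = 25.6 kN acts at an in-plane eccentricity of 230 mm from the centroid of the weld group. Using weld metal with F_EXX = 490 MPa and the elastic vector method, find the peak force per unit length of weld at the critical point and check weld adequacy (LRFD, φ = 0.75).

f_max ≈ 345 N/mm; adequate

Total weld length L_w = 390 mm. Treat welds as unit-width lines.
Polar moment about centroid: J = 2[d³/12 + d(b/2)²] = 2[195³/12 + 195×45²] = 2026000 mm³.
Direct shear f_v = P/L_w = 25.6×10³ / 390 = 65.64 N/mm (vertical).
Torsion M = P·e = 25.6×10³ × 230 = 5888000 N·mm.
Critical point at (x, y) = (45, 97.5) from centroid. f_tx = M·y/J = 283.4 N/mm; f_ty = M·x/J = 130.8 N/mm.
Resultant f_max = √[f_tx² + (f_v + f_ty)²] = √[283.4² + (65.64 + 130.8)²] = 344.8 N/mm.
Capacity per unit length: φr_n = 0.75 × 0.6 × 490 × (0.707 × 4) = 623.6 N/mm.
344.8 ≤ 623.6 → adequate.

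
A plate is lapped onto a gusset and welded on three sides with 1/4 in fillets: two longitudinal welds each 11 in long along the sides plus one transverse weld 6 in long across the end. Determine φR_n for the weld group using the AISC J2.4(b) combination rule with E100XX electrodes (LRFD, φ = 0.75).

E100XX → F_EXX = 100 ksi.
t_e = 0.707 × 0.25 = 0.1767 in.
R_nwl = 0.6 × 100 × 0.1767 × 22 = 233.3 kip (longitudinal, 2 welds).
R_nwt = 0.6 × 100 × 0.1767 × 6 = 63.63 kip (transverse, base value).
(i) R_nwl + R_nwt = 296.9 kip; (ii) 0.85 R_nwl + 1.5 R_nwt = 293.8 kip.
R_n = max = 296.9 kip [governs: (i)]; φR_n = 222.7 kip.

φR_n ≈ 223 kip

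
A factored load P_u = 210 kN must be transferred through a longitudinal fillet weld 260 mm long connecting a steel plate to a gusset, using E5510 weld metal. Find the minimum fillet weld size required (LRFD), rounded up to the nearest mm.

E55XX → F_EXX = 550 MPa.
Total weld length L = 260 mm.
Required throat t_e = P_u / (φ × 0.6 F_EXX × L) = 210 / (0.75 × 0.6 × 550 × 260 × 10⁻³) = 3.263 mm.
Required leg w = t_e / 0.707 = 4.616 mm → use 5 mm.

w = 5 mm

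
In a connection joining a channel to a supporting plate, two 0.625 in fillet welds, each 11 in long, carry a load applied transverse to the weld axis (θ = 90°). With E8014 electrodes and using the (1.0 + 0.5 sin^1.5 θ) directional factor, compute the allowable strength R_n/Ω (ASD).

R_n/Ω ≈ 350 kip

E80XX → F_EXX = 80 ksi.
t_e = 0.707 × 0.625 = 0.4419 in; A_we = 0.4419 × 22 = 9.721 in².
Directional factor: 1.0 + 0.5 sin^1.5(90°) = 1.5.
F_nw = 0.6 × 80 × 1.5 = 72 ksi.
R_n/Ω = (72 × 9.721) / 2.0 = 350 kip.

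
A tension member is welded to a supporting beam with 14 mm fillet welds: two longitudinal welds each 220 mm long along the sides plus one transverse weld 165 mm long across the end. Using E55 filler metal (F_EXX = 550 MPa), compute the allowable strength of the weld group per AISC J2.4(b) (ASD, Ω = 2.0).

t_e = 0.707 × 14 = 9.898 mm.
R_nwl = 0.6 × 550 × 9.898 × 440 × 10⁻³ = 1437 kN (longitudinal, 2 welds).
R_nwt = 0.6 × 550 × 9.898 × 165 × 10⁻³ = 538.9 kN (transverse, base value).
(i) R_nwl + R_nwt = 1976 kN; (ii) 0.85 R_nwl + 1.5 R_nwt = 2030 kN.
R_n = max = 2030 kN [governs: (ii)]; R_n/Ω = 1015 kN.

R_n/Ω ≈ 1020 kN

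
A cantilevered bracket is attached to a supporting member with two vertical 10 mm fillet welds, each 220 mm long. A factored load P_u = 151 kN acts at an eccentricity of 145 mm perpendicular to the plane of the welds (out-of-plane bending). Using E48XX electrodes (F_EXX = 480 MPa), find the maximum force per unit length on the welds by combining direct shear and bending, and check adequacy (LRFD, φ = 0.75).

f_max ≈ 1400 N/mm; adequate

L_w = 2 × 220 = 440 mm; section modulus (unit throat) S = 2 × L²/6 = 16130 mm².
Direct shear f_v = P/L_w = 151×10³/440 = 343.2 N/mm.
Moment M = P × e = 151×10³ × 145 = 21895000 N·mm; bending f_b = M/S = 1357 N/mm.
f_max = √(f_v² + f_b²) = √(343.2² + 1357²) = 1400 N/mm.
φr_n = 0.75 × 0.6 × 480 × (0.707 × 10) = 1527 N/mm → adequate.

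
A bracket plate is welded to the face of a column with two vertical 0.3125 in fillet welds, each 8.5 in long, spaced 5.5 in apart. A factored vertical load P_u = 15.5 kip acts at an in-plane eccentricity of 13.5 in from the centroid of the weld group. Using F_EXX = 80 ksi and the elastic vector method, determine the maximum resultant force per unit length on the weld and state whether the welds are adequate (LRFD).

Total weld length L_w = 17 in. Treat welds as unit-width lines.
Polar moment about centroid: J = 2[d³/12 + d(b/2)²] = 2[8.5³/12 + 8.5×2.75²] = 230.9 in³.
Direct shear f_v = P/L_w = 15.5 / 17 = 0.9118 kip/in (vertical).
Torsion M = P·e = 15.5 × 13.5 = 209.25 kip·in.
Critical point at (x, y) = (2.75, 4.25) from centroid. f_tx = M·y/J = 3.851 kip/in; f_ty = M·x/J = 2.492 kip/in.
Resultant f_max = √[f_tx² + (f_v + f_ty)²] = √[3.851² + (0.9118 + 2.492)²] = 5.14 kip/in.
Capacity per unit length: φr_n = 0.75 × 0.6 × 80 × (0.707 × 0.3125) = 7.954 kip/in.
5.14 ≤ 7.954 → adequate.

f_max ≈ 5.14 kip/in; adequate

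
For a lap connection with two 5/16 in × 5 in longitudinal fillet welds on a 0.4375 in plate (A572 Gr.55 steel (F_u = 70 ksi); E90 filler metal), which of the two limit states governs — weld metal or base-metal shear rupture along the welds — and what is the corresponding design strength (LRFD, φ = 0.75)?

E90XX → F_EXX = 90 ksi.
t_e = 0.707 × 0.3125 = 0.2209 in; L = 10 in.
Weld metal: φR_n = 0.75 × 0.6 × 90 × 0.2209 × 10 = 89.48 kip.
Base metal (shear rupture): φR_n = 0.75 × 0.6 × 70 × 0.4375 × 10 = 137.8 kip.
Governing: weld metal.

φR_n ≈ 89.5 kip (weld metal governs)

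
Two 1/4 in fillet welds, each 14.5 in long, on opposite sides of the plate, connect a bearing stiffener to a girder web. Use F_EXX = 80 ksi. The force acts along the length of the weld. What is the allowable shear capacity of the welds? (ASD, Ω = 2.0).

R_n/Ω ≈ 123 kip

Effective throat t_e = 0.707 × 0.25 = 0.1767 in.
Total length L = 29 in; A_we = 0.1767 × 29 = 5.126 in².
F_nw = 0.6 F_EXX = 0.6 × 80 = 48 ksi.
R_n = 48 × 5.126 = 246 kip; R_n/Ω = 246/2.0 = 123 kip.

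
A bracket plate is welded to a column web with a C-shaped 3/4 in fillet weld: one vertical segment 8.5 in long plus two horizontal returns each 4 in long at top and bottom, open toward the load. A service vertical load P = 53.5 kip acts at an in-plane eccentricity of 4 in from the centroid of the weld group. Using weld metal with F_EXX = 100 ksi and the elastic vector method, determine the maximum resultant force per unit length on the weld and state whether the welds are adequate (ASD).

f_max ≈ 7.38 kip/in; adequate

Total weld length L_w = 16.5 in. Treat welds as unit-width lines.
Centroid: x̄ = 2×4×2 / 16.5 = 0.9697 in from the vertical weld.
Polar moment about centroid: J = I_x + I_y = [8.5³/12 + 2×4×4.25²] + [8.5×0.9697² + 2(4³/12 + 4×1.03²)] = 222.8 in³.
Direct shear f_v = P/L_w = 53.5 / 16.5 = 3.242 kip/in (vertical).
Torsion M = P·e = 53.5 × 4 = 214 kip·in.
Critical point at (x, y) = (3.03, 4.25) from centroid. f_tx = M·y/J = 4.082 kip/in; f_ty = M·x/J = 2.91 kip/in.
Resultant f_max = √[f_tx² + (f_v + f_ty)²] = √[4.082² + (3.242 + 2.91)²] = 7.383 kip/in.
Capacity per unit length: r_n/Ω = (1/2.0) × 0.6 × 100 × (0.707 × 0.75) = 15.91 kip/in.
7.383 ≤ 15.91 → adequate.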